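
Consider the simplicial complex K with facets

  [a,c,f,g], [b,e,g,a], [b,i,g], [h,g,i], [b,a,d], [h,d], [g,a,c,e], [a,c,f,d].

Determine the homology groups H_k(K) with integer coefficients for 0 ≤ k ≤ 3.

Order the vertices as a < b < c < d < e < f < g < h < i. Listing each simplex with vertices in this order, K has dimension 3 with simplices:

  0-simplices (9): a, b, c, d, e, f, g, h, i
  1-simplices (21): ab, ac, ad, ae, af, ag, bd, be, bg, bi, cd, ce, cf, cg, df, dh, eg, fg, gh, gi, hi
  2-simplices (16): abd, abe, abg, acd, ace, acf, acg, adf, aeg, afg, beg, bgi, cdf, ceg, cfg, ghi
  3-simplices (4): abeg, acdf, aceg, acfg

Hence C_0 ≅ Z^9, C_1 ≅ Z^21, C_2 ≅ Z^16, C_3 ≅ Z^4.

The boundary map ∂_1: C_1 → C_0 sends each edge [p,q] (with p < q) to q − p.
As a 9×21 matrix over Z this has rank 8, with invariant factors (1,1,1,1,1,1,1,1).

∂_2: C_2 → C_1 acts by ∂[p,q,r] = [q,r] − [p,r] + [p,q]. For instance
  ∂ghi = hi − gi + gh,
  ∂abe = be − ae + ab.
As a 21×16 matrix over Z this has rank 12, with invariant factors (1,1,1,1,1,1,1,1,1,1,1,1).

Boundary ∂_3: C_3 → C_2 sends each 3-simplex σ to the alternating sum Σ_i (−1)^i (σ with its i-th vertex removed). For instance
  ∂abeg = beg − aeg + abg − abe,
  ∂aceg = ceg − aeg + acg − ace.
As a 16×4 matrix over Z this has rank 4, with invariant factors (1,1,1,1).

Reading off H_k = ker ∂_k / im ∂_{k+1}:

  H_0: rank C_0 − rank ∂_1 = 9 − 8 = 1, and the invariant factors of ∂_1 are all 1, so H_0 ≅ Z.
  H_1: rank ker ∂_1 − rank ∂_2 = (21 − 8) − 12 = 1, and the invariant factors of ∂_2 are all 1, so H_1 ≅ Z.
  H_2: rank ker ∂_2 − rank ∂_3 = (16 − 12) − 4 = 0, and the invariant factors of ∂_3 are all 1, so H_2 ≅ 0.
  H_3: rank ker ∂_3 − rank ∂_4 = (4 − 4) − 0 = 0, and there is no ∂_4, so H_3 ≅ 0.

As a check, the Euler characteristic is 9 − 21 + 16 − 4 = 0, which agrees with 1 − 1 + 0 − 0 = 0.

H_0 = Z,  H_1 = Z,  H_2 = 0,  H_3 = 0.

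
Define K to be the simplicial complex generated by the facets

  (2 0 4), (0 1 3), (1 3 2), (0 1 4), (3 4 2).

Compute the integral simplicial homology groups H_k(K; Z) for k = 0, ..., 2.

We work with the vertex ordering 0 < 1 < 2 < 3 < 4. The simplices of K, each written with vertices in increasing order, are:

  0-simplices (5): [0], [1], [2], [3], [4]
  1-simplices (10): [0,1], [0,2], [0,3], [0,4], [1,2], [1,3], [1,4], [2,3], [2,4], [3,4]
  2-simplices (5): [0,1,3], [0,1,4], [0,2,4], [1,2,3], [2,3,4]

so the chain groups are C_0 ≅ Z^5, C_1 ≅ Z^10, C_2 ≅ Z^5.

The boundary map ∂_1: C_1 → C_0 sends each edge [p,q] (with p < q) to q − p. For instance
  ∂[1,3] = [3] − [1].
The resulting 5×10 matrix has rank 4, and its Smith normal form has invariant factors (1,1,1,1).

The boundary map ∂_2: C_2 → C_1 acts by ∂[p,q,r] = [q,r] − [p,r] + [p,q]. For instance
  ∂[2,3,4] = [3,4] − [2,4] + [2,3],
  ∂[1,2,3] = [2,3] − [1,3] + [1,2].
The 10×5 boundary matrix has rank 5 and Smith normal form diag(1,1,1,1,1).

Computing H_k = (kernel of ∂_k) / (image of ∂_{k+1}):

  H_0: rank C_0 − rank ∂_1 = 5 − 4 = 1, and the invariant factors of ∂_1 are all 1, so H_0 ≅ Z.
  H_1: rank ker ∂_1 − rank ∂_2 = (10 − 4) − 5 = 1, and the invariant factors of ∂_2 are all 1, so H_1 ≅ Z.
  H_2: rank ker ∂_2 − rank ∂_3 = (5 − 5) − 0 = 0, and there is no ∂_3, so H_2 ≅ 0.

As a check, the Euler characteristic is 5 − 10 + 5 = 0, which agrees with 1 − 1 + 0 = 0.
(K is a triangulation of the Möbius band.)

H_0 ≅ Z,  H_1 ≅ Z,  H_2 = 0.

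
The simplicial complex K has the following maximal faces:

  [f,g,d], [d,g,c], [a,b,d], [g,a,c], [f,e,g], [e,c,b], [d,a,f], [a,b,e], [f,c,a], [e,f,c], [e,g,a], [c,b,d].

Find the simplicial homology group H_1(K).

Order the vertices as a < b < c < d < e < f < g. Listing each simplex with vertices in this order, K has dimension 2 with simplices:

  0-simplices (7): a, b, c, d, e, f, g
  1-simplices (18): ab, ac, ad, ae, af, ag, bc, bd, be, cd, ce, cf, cg, df, dg, ef, eg, fg
  2-simplices (12): abd, abe, acf, acg, adf, aeg, bcd, bce, cdg, cef, dfg, efg

Hence C_0 ≅ Z^7, C_1 ≅ Z^18, C_2 ≅ Z^12.

The boundary map ∂_1: C_1 → C_0 is given by ∂[p,q] = [q] − [p].
This gives a 7×18 integer matrix of rank 6; reducing to Smith normal form yields diagonal entries (1,1,1,1,1,1).

∂_2: C_2 → C_1 sends each 2-simplex [p,q,r] to [q,r] − [p,r] + [p,q]. For instance
  ∂bce = ce − be + bc,
  ∂acf = cf − af + ac.
The resulting 18×12 matrix has rank 12, and its Smith normal form has invariant factors (1,1,1,1,1,1,1,1,1,1,1,2).

Computing H_k = (kernel of ∂_k) / (image of ∂_{k+1}):

  H_1: rank ker ∂_1 − rank ∂_2 = (18 − 6) − 12 = 0, and ∂_2 has invariant factor 2 > 1, so H_1 = Z/2.

(K is a triangulation of the real projective plane RP^2.)

H_1 = Z/2.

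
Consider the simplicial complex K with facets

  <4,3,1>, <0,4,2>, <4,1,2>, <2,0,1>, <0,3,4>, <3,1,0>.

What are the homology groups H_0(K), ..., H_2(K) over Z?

H_0 = Z,  H_1 = 0,  H_2 = Z.

Fix the vertex order 0 < 1 < 2 < 3 < 4 and write every simplex with vertices in increasing order. Then dim K = 2 and the simplices of K are:

  0-simplices (5): [0], [1], [2], [3], [4]
  1-simplices (9): [0,1], [0,2], [0,3], [0,4], [1,2], [1,3], [1,4], [2,4], [3,4]
  2-simplices (6): [0,1,2], [0,1,3], [0,2,4], [0,3,4], [1,2,4], [1,3,4]

so the chain groups are C_0 ≅ Z^5, C_1 ≅ Z^9, C_2 ≅ Z^6.

The boundary map ∂_1: C_1 → C_0 maps an edge to its endpoints' difference, ∂[p,q] = q − p. For instance
  ∂[1,4] = [4] − [1].
The 5×9 boundary matrix has rank 4 and Smith normal form diag(1,1,1,1).

The boundary map ∂_2: C_2 → C_1 maps a triangle to the signed sum of its edges. For instance
  ∂[0,1,2] = [1,2] − [0,2] + [0,1],
  ∂[0,1,3] = [1,3] − [0,3] + [0,1].
The 9×6 boundary matrix has rank 5 and Smith normal form diag(1,1,1,1,1).

Computing H_k = (kernel of ∂_k) / (image of ∂_{k+1}):

  H_0: rank C_0 − rank ∂_1 = 5 − 4 = 1, and the invariant factors of ∂_1 are all 1, so H_0 = Z.
  H_1: rank ker ∂_1 − rank ∂_2 = (9 − 4) − 5 = 0, and the invariant factors of ∂_2 are all 1, so H_1 = 0.
  H_2: rank ker ∂_2 − rank ∂_3 = (6 − 5) − 0 = 1, and there is no ∂_3, so H_2 = Z.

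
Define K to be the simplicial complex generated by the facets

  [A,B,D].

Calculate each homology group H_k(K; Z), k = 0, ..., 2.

H_0 = Z,  H_1 = 0,  H_2 = 0.

K has 3 vertices, 3 edges, 1 triangle.
rank ∂_0 = 0, rank ∂_1 = 2 ⇒ b_0 = 3 − 0 − 2 = 1; all invariant factors of ∂_1 are 1 so no torsion. So H_0 = Z.
rank ∂_1 = 2, rank ∂_2 = 1 ⇒ b_1 = 3 − 2 − 1 = 0; all invariant factors of ∂_2 are 1 so no torsion. So H_1 = 0.
rank ∂_2 = 1, rank ∂_3 = 0 ⇒ b_2 = 1 − 1 − 0 = 0. So H_2 = 0.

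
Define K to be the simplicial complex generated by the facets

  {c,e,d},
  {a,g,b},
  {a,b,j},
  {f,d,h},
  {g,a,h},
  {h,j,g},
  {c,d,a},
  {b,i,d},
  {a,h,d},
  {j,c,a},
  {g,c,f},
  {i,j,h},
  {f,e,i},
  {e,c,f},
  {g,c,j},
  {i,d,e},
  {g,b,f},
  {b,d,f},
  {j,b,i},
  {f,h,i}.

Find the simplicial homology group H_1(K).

H_1 = Z ⊕ Z/2.

Order the vertices as a < b < c < d < e < f < g < h < i < j. Listing each simplex with vertices in this order, K has dimension 2 with simplices:

  0-simplices (10): a, b, c, d, e, f, g, h, i, j
  1-simplices (30): ab, ac, ad, ag, ah, aj, bd, bf, bg, bi, bj, cd, ce, cf, cg, cj, de, df, dh, di, ef, ei, fg, fh, fi, gh, gj, hi, hj, ij
  2-simplices (20): abg, abj, acd, acj, adh, agh, bdf, bdi, bfg, bij, cde, cef, cfg, cgj, dei, dfh, efi, fhi, ghj, hij

giving chain groups C_0 ≅ Z^10, C_1 ≅ Z^30, C_2 ≅ Z^20.

Boundary ∂_1: C_1 → C_0 is given by ∂[p,q] = [q] − [p]. For instance
  ∂di = i − d.
This gives a 10×30 integer matrix of rank 9; reducing to Smith normal form yields diagonal entries (1,1,1,1,1,1,1,1,1).

The boundary map ∂_2: C_2 → C_1 acts by ∂[p,q,r] = [q,r] − [p,r] + [p,q]. For instance
  ∂cfg = fg − cg + cf,
  ∂cgj = gj − cj + cg.
This gives a 30×20 integer matrix of rank 20; reducing to Smith normal form yields diagonal entries (1,1,1,1,1,1,1,1,1,1,1,1,1,1,1,1,1,1,1,2).

Computing H_k = (kernel of ∂_k) / (image of ∂_{k+1}):

  H_1: rank ker ∂_1 − rank ∂_2 = (30 − 9) − 20 = 1, and ∂_2 has invariant factor 2 > 1, so H_1 = Z ⊕ Z/2.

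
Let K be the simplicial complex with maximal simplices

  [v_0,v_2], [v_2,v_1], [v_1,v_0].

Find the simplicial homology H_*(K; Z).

Order the vertices as v_0 < v_1 < v_2. Listing each simplex with vertices in this order, K has dimension 1 with simplices:

  0-simplices (3): [v_0], [v_1], [v_2]
  1-simplices (3): [v_0,v_1], [v_0,v_2], [v_1,v_2]

so the chain groups are C_0 ≅ Z^3, C_1 ≅ Z^3.

Boundary ∂_1: C_1 → C_0 sends each edge [p,q] (with p < q) to q − p. For instance
  ∂[v_0,v_1] = [v_1] − [v_0].
The 3×3 boundary matrix has rank 2 and Smith normal form diag(1,1).

Reading off H_k = ker ∂_k / im ∂_{k+1}:

  H_0: rank C_0 − rank ∂_1 = 3 − 2 = 1, and the invariant factors of ∂_1 are all 1, so H_0 ≅ Z.
  H_1: rank ker ∂_1 − rank ∂_2 = (3 − 2) − 0 = 1, and there is no ∂_2, so H_1 ≅ Z.

As a check, the Euler characteristic is 3 − 3 = 0, which agrees with 1 − 1 = 0.
(K is a triangulation of the circle S^1.)

H_0 = Z,  H_1 = Z.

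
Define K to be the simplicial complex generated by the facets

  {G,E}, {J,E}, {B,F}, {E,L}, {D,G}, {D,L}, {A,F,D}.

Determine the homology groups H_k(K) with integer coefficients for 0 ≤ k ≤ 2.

H_0 = Z,  H_1 = Z,  H_2 = 0.

Order the vertices as A < B < D < E < F < G < J < L. Listing each simplex with vertices in this order, K has dimension 2 with simplices:

  0-simplices (8): A, B, D, E, F, G, J, L
  1-simplices (9): AD, AF, BF, DF, DG, DL, EG, EJ, EL
  2-simplices (1): ADF

Hence C_0 ≅ Z^8, C_1 ≅ Z^9, C_2 ≅ Z^1.

Boundary ∂_1: C_1 → C_0 is given by ∂[p,q] = [q] − [p]. For instance
  ∂DL = L − D.
This gives a 8×9 integer matrix of rank 7; reducing to Smith normal form yields diagonal entries (1,1,1,1,1,1,1).

∂_2: C_2 → C_1 maps a triangle to the signed sum of its edges. For instance
  ∂ADF = DF − AF + AD.
The resulting 9×1 matrix has rank 1, and its Smith normal form has invariant factors (1).

Reading off H_k = ker ∂_k / im ∂_{k+1}:

  H_0: rank C_0 − rank ∂_1 = 8 − 7 = 1, and the invariant factors of ∂_1 are all 1, so H_0 = Z.
  H_1: rank ker ∂_1 − rank ∂_2 = (9 − 7) − 1 = 1, and the invariant factors of ∂_2 are all 1, so H_1 = Z.
  H_2: rank ker ∂_2 − rank ∂_3 = (1 − 1) − 0 = 0, and there is no ∂_3, so H_2 = 0.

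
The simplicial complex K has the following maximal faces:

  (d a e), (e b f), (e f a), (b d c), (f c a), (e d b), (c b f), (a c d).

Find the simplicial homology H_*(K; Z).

H_0 = Z,  H_1 = 0,  H_2 = Z.

K has 6 vertices, 12 edges, 8 triangles.
rank ∂_0 = 0, rank ∂_1 = 5 ⇒ b_0 = 6 − 0 − 5 = 1; all invariant factors of ∂_1 are 1 so no torsion. So H_0 ≅ Z.
rank ∂_1 = 5, rank ∂_2 = 7 ⇒ b_1 = 12 − 5 − 7 = 0; all invariant factors of ∂_2 are 1 so no torsion. So H_1 ≅ 0.
rank ∂_2 = 7, rank ∂_3 = 0 ⇒ b_2 = 8 − 7 − 0 = 1. So H_2 ≅ Z.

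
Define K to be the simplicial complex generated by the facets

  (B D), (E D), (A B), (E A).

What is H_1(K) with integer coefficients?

H_1 ≅ Z.

We work with the vertex ordering A < B < D < E. The simplices of K, each written with vertices in increasing order, are:

  0-simplices (4): A, B, D, E
  1-simplices (4): AB, AE, BD, DE

giving chain groups C_0 ≅ Z^4, C_1 ≅ Z^4.

The boundary map ∂_1: C_1 → C_0 sends each edge [p,q] (with p < q) to q − p.
The resulting 4×4 matrix has rank 3, and its Smith normal form has invariant factors (1,1,1).

Computing H_k = (kernel of ∂_k) / (image of ∂_{k+1}):

  H_1: rank ker ∂_1 − rank ∂_2 = (4 − 3) − 0 = 1, and there is no ∂_2, so H_1 = Z.

(K is a triangulation of the circle S^1.)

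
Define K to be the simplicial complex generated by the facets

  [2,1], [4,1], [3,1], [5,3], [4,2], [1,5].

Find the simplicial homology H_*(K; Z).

Take the total order 1 < 2 < 3 < 4 < 5 on the vertex set. Then K (dimension 1) consists of the simplices:

  0-simplices (5): [1], [2], [3], [4], [5]
  1-simplices (6): [1,2], [1,3], [1,4], [1,5], [2,4], [3,5]

giving chain groups C_0 ≅ Z^5, C_1 ≅ Z^6.

Boundary ∂_1: C_1 → C_0 sends each edge [p,q] (with p < q) to q − p. For instance
  ∂[1,5] = [5] − [1].
This gives a 5×6 integer matrix of rank 4; reducing to Smith normal form yields diagonal entries (1,1,1,1).

Now H_k = ker ∂_k / im ∂_{k+1}, so:

  H_0: rank C_0 − rank ∂_1 = 5 − 4 = 1, and the invariant factors of ∂_1 are all 1, so H_0 = Z.
  H_1: rank ker ∂_1 − rank ∂_2 = (6 − 4) − 0 = 2, and there is no ∂_2, so H_1 = Z^2.

H_0 ≅ Z,  H_1 ≅ Z^2.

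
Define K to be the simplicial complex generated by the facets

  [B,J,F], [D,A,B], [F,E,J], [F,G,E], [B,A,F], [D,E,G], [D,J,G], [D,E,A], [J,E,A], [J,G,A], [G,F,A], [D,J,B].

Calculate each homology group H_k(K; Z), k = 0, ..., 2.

H_0 = Z,  H_1 = Z/2,  H_2 = 0.

We work with the vertex ordering A < B < D < E < F < G < J. The simplices of K, each written with vertices in increasing order, are:

  0-simplices (7): A, B, D, E, F, G, J
  1-simplices (18): AB, AD, AE, AF, AG, AJ, BD, BF, BJ, DE, DG, DJ, EF, EG, EJ, FG, FJ, GJ
  2-simplices (12): ABD, ABF, ADE, AEJ, AFG, AGJ, BDJ, BFJ, DEG, DGJ, EFG, EFJ

so the chain groups are C_0 ≅ Z^7, C_1 ≅ Z^18, C_2 ≅ Z^12.

Boundary ∂_1: C_1 → C_0 maps an edge to its endpoints' difference, ∂[p,q] = q − p. For instance
  ∂BJ = J − B.
As a 7×18 matrix over Z this has rank 6, with invariant factors (1,1,1,1,1,1).

∂_2: C_2 → C_1 maps a triangle to the signed sum of its edges. For instance
  ∂DEG = EG − DG + DE,
  ∂BDJ = DJ − BJ + BD.
The 18×12 boundary matrix has rank 12 and Smith normal form diag(1,1,1,1,1,1,1,1,1,1,1,2).

Computing H_k = (kernel of ∂_k) / (image of ∂_{k+1}):

  H_0: rank C_0 − rank ∂_1 = 7 − 6 = 1, and the invariant factors of ∂_1 are all 1, so H_0 ≅ Z.
  H_1: rank ker ∂_1 − rank ∂_2 = (18 − 6) − 12 = 0, and ∂_2 has invariant factor 2 > 1, so H_1 ≅ Z/2.
  H_2: rank ker ∂_2 − rank ∂_3 = (12 − 12) − 0 = 0, and there is no ∂_3, so H_2 ≅ 0.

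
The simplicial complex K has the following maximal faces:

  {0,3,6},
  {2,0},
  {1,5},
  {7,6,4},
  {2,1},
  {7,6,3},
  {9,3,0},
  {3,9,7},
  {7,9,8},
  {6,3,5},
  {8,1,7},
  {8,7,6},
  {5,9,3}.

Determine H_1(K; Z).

H_1 ≅ Z^2.

We work with the vertex ordering 0 < 1 < 2 < 3 < 4 < 5 < 6 < 7 < 8 < 9. The simplices of K, each written with vertices in increasing order, are:

  0-simplices (10): [0], [1], [2], [3], [4], [5], [6], [7], [8], [9]
  1-simplices (21): [0,2], [0,3], [0,6], [0,9], [1,2], [1,5], [1,7], [1,8], [3,5], [3,6], [3,7], [3,9], [4,6], [4,7], [5,6], [5,9], [6,7], [6,8], [7,8], [7,9], [8,9]
  2-simplices (10): [0,3,6], [0,3,9], [1,7,8], [3,5,6], [3,5,9], [3,6,7], [3,7,9], [4,6,7], [6,7,8], [7,8,9]

so the chain groups are C_0 ≅ Z^10, C_1 ≅ Z^21, C_2 ≅ Z^10.

∂_1: C_1 → C_0 maps an edge to its endpoints' difference, ∂[p,q] = q − p.
The resulting 10×21 matrix has rank 9, and its Smith normal form has invariant factors (1,1,1,1,1,1,1,1,1).

Boundary ∂_2: C_2 → C_1 sends each 2-simplex [p,q,r] to [q,r] − [p,r] + [p,q]. For instance
  ∂[4,6,7] = [6,7] − [4,7] + [4,6],
  ∂[0,3,6] = [3,6] − [0,6] + [0,3].
As a 21×10 matrix over Z this has rank 10, with invariant factors (1,1,1,1,1,1,1,1,1,1).

Now H_k = ker ∂_k / im ∂_{k+1}, so:

  H_1: rank ker ∂_1 − rank ∂_2 = (21 − 9) − 10 = 2, and the invariant factors of ∂_2 are all 1, so H_1 ≅ Z^2.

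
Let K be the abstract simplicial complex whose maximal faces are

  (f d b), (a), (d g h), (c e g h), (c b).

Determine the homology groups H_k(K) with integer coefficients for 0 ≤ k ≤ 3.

H_0 = Z^2,  H_1 = Z,  H_2 = 0,  H_3 = 0.

Order the vertices as a < b < c < d < e < f < g < h. Listing each simplex with vertices in this order, K has dimension 3 with simplices:

  0-simplices (8): a, b, c, d, e, f, g, h
  1-simplices (12): bc, bd, bf, ce, cg, ch, df, dg, dh, eg, eh, gh
  2-simplices (6): bdf, ceg, ceh, cgh, dgh, egh
  3-simplices (1): cegh

so the chain groups are C_0 ≅ Z^8, C_1 ≅ Z^12, C_2 ≅ Z^6, C_3 ≅ Z^1.

∂_1: C_1 → C_0 maps an edge to its endpoints' difference, ∂[p,q] = q − p.
As a 8×12 matrix over Z this has rank 6, with invariant factors (1,1,1,1,1,1).

∂_2: C_2 → C_1 acts by ∂[p,q,r] = [q,r] − [p,r] + [p,q]. For instance
  ∂ceh = eh − ch + ce,
  ∂dgh = gh − dh + dg.
The 12×6 boundary matrix has rank 5 and Smith normal form diag(1,1,1,1,1).

Boundary ∂_3: C_3 → C_2 sends each 3-simplex σ to the alternating sum Σ_i (−1)^i (σ with its i-th vertex removed). For instance
  ∂cegh = egh − cgh + ceh − ceg.
As a 6×1 matrix over Z this has rank 1, with invariant factors (1).

Reading off H_k = ker ∂_k / im ∂_{k+1}:

  H_0: rank C_0 − rank ∂_1 = 8 − 6 = 2, and the invariant factors of ∂_1 are all 1, so H_0 ≅ Z^2.
  H_1: rank ker ∂_1 − rank ∂_2 = (12 − 6) − 5 = 1, and the invariant factors of ∂_2 are all 1, so H_1 ≅ Z.
  H_2: rank ker ∂_2 − rank ∂_3 = (6 − 5) − 1 = 0, and the invariant factors of ∂_3 are all 1, so H_2 ≅ 0.
  H_3: rank ker ∂_3 − rank ∂_4 = (1 − 1) − 0 = 0, and there is no ∂_4, so H_3 ≅ 0.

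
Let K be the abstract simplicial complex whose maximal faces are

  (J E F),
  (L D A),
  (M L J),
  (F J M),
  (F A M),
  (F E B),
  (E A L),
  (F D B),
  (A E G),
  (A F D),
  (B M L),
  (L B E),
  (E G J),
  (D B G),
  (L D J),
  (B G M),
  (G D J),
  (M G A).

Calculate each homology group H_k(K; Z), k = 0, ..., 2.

H_0 ≅ Z,  H_1 ≅ Z^2,  H_2 ≅ Z.

K has 9 vertices, 27 edges, 18 triangles.
rank ∂_0 = 0, rank ∂_1 = 8 ⇒ b_0 = 9 − 0 − 8 = 1; all invariant factors of ∂_1 are 1 so no torsion. So H_0 ≅ Z.
rank ∂_1 = 8, rank ∂_2 = 17 ⇒ b_1 = 27 − 8 − 17 = 2; all invariant factors of ∂_2 are 1 so no torsion. So H_1 ≅ Z^2.
rank ∂_2 = 17, rank ∂_3 = 0 ⇒ b_2 = 18 − 17 − 0 = 1. So H_2 ≅ Z.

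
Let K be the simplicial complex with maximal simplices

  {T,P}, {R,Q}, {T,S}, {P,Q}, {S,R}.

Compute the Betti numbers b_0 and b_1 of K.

b_0 = 1, b_1 = 1.

Fix the vertex order P < Q < R < S < T and write every simplex with vertices in increasing order. Then dim K = 1 and the simplices of K are:

  0-simplices (5): P, Q, R, S, T
  1-simplices (5): PQ, PT, QR, RS, ST

Hence C_0 ≅ Z^5, C_1 ≅ Z^5.

Boundary ∂_1: C_1 → C_0 is given by ∂[p,q] = [q] − [p]. For instance
  ∂PQ = Q − P.
This gives a 5×5 integer matrix of rank 4; reducing to Smith normal form yields diagonal entries (1,1,1,1).

Reading off H_k = ker ∂_k / im ∂_{k+1}:

  H_0: rank C_0 − rank ∂_1 = 5 − 4 = 1, and the invariant factors of ∂_1 are all 1, so H_0 ≅ Z.
  H_1: rank ker ∂_1 − rank ∂_2 = (5 − 4) − 0 = 1, and there is no ∂_2, so H_1 ≅ Z.

As a check, the Euler characteristic is 5 − 5 = 0, which agrees with 1 − 1 = 0.

Hence the Betti numbers are b_0 = 1, b_1 = 1.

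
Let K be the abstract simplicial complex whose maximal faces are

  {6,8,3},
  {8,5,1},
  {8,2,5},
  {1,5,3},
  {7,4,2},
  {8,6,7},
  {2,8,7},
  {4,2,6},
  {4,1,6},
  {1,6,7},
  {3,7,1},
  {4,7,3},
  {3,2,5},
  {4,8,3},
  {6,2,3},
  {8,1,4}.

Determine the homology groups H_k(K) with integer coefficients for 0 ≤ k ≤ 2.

Take the total order 1 < 2 < 3 < 4 < 5 < 6 < 7 < 8 on the vertex set. Then K (dimension 2) consists of the simplices:

  0-simplices (8): [1], [2], [3], [4], [5], [6], [7], [8]
  1-simplices (24): (24 of them)
  2-simplices (16): [1,3,5], [1,3,7], [1,4,6], [1,4,8], [1,5,8], [1,6,7], [2,3,5], [2,3,6], [2,4,6], [2,4,7], [2,5,8], [2,7,8], [3,4,7], [3,4,8], [3,6,8], [6,7,8]

so the chain groups are C_0 ≅ Z^8, C_1 ≅ Z^24, C_2 ≅ Z^16.

∂_1: C_1 → C_0 maps an edge to its endpoints' difference, ∂[p,q] = q − p. For instance
  ∂[1,3] = [3] − [1].
As a 8×24 matrix over Z this has rank 7, with invariant factors (1,1,1,1,1,1,1).

Boundary ∂_2: C_2 → C_1 acts by ∂[p,q,r] = [q,r] − [p,r] + [p,q]. For instance
  ∂[2,3,6] = [3,6] − [2,6] + [2,3],
  ∂[2,4,6] = [4,6] − [2,6] + [2,4].
This gives a 24×16 integer matrix of rank 15; reducing to Smith normal form yields diagonal entries (1,1,1,1,1,1,1,1,1,1,1,1,1,1,1).

Reading off H_k = ker ∂_k / im ∂_{k+1}:

  H_0: rank C_0 − rank ∂_1 = 8 − 7 = 1, and the invariant factors of ∂_1 are all 1, so H_0 ≅ Z.
  H_1: rank ker ∂_1 − rank ∂_2 = (24 − 7) − 15 = 2, and the invariant factors of ∂_2 are all 1, so H_1 ≅ Z^2.
  H_2: rank ker ∂_2 − rank ∂_3 = (16 − 15) − 0 = 1, and there is no ∂_3, so H_2 ≅ Z.

(K is a triangulation of the torus T^2.)

H_0 ≅ Z,  H_1 ≅ Z^2,  H_2 ≅ Z.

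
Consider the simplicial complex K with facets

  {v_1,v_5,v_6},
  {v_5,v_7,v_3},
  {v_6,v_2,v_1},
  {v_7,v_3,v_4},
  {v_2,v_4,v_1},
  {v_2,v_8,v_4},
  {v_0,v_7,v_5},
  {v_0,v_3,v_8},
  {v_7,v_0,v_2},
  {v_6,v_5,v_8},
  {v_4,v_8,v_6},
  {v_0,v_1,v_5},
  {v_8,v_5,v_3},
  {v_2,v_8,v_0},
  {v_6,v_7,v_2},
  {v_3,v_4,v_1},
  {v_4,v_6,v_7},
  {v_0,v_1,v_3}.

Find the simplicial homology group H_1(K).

H_1 = Z ⊕ Z/2.

Fix the vertex order v_0 < v_1 < v_2 < v_3 < v_4 < v_5 < v_6 < v_7 < v_8 and write every simplex with vertices in increasing order. Then dim K = 2 and the simplices of K are:

  0-simplices (9): [v_0], [v_1], [v_2], [v_3], [v_4], [v_5], [v_6], [v_7], [v_8]
  1-simplices (27): (27 of them)
  2-simplices (18): (18 of them)

Hence C_0 ≅ Z^9, C_1 ≅ Z^27, C_2 ≅ Z^18.

Boundary ∂_1: C_1 → C_0 is given by ∂[p,q] = [q] − [p].
The 9×27 boundary matrix has rank 8 and Smith normal form diag(1,1,1,1,1,1,1,1).

∂_2: C_2 → C_1 acts by ∂[p,q,r] = [q,r] − [p,r] + [p,q]. For instance
  ∂[v_0,v_1,v_3] = [v_1,v_3] − [v_0,v_3] + [v_0,v_1],
  ∂[v_1,v_2,v_6] = [v_2,v_6] − [v_1,v_6] + [v_1,v_2].
The 27×18 boundary matrix has rank 18 and Smith normal form diag(1,1,1,1,1,1,1,1,1,1,1,1,1,1,1,1,1,2).

From H_k ≅ ker(∂_k) / im(∂_{k+1}) we obtain:

  H_1: rank ker ∂_1 − rank ∂_2 = (27 − 8) − 18 = 1, and ∂_2 has invariant factor 2 > 1, so H_1 = Z ⊕ Z/2.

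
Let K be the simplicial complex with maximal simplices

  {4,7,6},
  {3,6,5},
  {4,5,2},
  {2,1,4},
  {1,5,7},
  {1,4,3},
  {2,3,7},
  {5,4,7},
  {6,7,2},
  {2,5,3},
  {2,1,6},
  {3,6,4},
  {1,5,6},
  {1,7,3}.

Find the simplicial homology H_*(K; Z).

H_0 ≅ Z,  H_1 ≅ Z^2,  H_2 ≅ Z.

We work with the vertex ordering 1 < 2 < 3 < 4 < 5 < 6 < 7. The simplices of K, each written with vertices in increasing order, are:

  0-simplices (7): [1], [2], [3], [4], [5], [6], [7]
  1-simplices (21): [1,2], [1,3], [1,4], [1,5], [1,6], [1,7], [2,3], [2,4], [2,5], [2,6], [2,7], [3,4], [3,5], [3,6], [3,7], [4,5], [4,6], [4,7], [5,6], [5,7], [6,7]
  2-simplices (14): [1,2,4], [1,2,6], [1,3,4], [1,3,7], [1,5,6], [1,5,7], [2,3,5], [2,3,7], [2,4,5], [2,6,7], [3,4,6], [3,5,6], [4,5,7], [4,6,7]

giving chain groups C_0 ≅ Z^7, C_1 ≅ Z^21, C_2 ≅ Z^14.

Boundary ∂_1: C_1 → C_0 maps an edge to its endpoints' difference, ∂[p,q] = q − p. For instance
  ∂[2,3] = [3] − [2].
The resulting 7×21 matrix has rank 6, and its Smith normal form has invariant factors (1,1,1,1,1,1).

Boundary ∂_2: C_2 → C_1 maps a triangle to the signed sum of its edges. For instance
  ∂[1,2,4] = [2,4] − [1,4] + [1,2],
  ∂[3,4,6] = [4,6] − [3,6] + [3,4].
This gives a 21×14 integer matrix of rank 13; reducing to Smith normal form yields diagonal entries (1,1,1,1,1,1,1,1,1,1,1,1,1).

Computing H_k = (kernel of ∂_k) / (image of ∂_{k+1}):

  H_0: rank C_0 − rank ∂_1 = 7 − 6 = 1, and the invariant factors of ∂_1 are all 1, so H_0 ≅ Z.
  H_1: rank ker ∂_1 − rank ∂_2 = (21 − 6) − 13 = 2, and the invariant factors of ∂_2 are all 1, so H_1 ≅ Z^2.
  H_2: rank ker ∂_2 − rank ∂_3 = (14 − 13) − 0 = 1, and there is no ∂_3, so H_2 ≅ Z.

(K is a triangulation of the torus T^2.)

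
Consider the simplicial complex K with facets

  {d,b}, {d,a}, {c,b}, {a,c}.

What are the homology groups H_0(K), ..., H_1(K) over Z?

H_0 = Z,  H_1 = Z.

Take the total order a < b < c < d on the vertex set. Then K (dimension 1) consists of the simplices:

  0-simplices (4): a, b, c, d
  1-simplices (4): ac, ad, bc, bd

giving chain groups C_0 ≅ Z^4, C_1 ≅ Z^4.

Boundary ∂_1: C_1 → C_0 is given by ∂[p,q] = [q] − [p]. For instance
  ∂ad = d − a.
This gives a 4×4 integer matrix of rank 3; reducing to Smith normal form yields diagonal entries (1,1,1).

Now H_k = ker ∂_k / im ∂_{k+1}, so:

  H_0: rank C_0 − rank ∂_1 = 4 − 3 = 1, and the invariant factors of ∂_1 are all 1, so H_0 = Z.
  H_1: rank ker ∂_1 − rank ∂_2 = (4 − 3) − 0 = 1, and there is no ∂_2, so H_1 = Z.

(K is a triangulation of the circle S^1.)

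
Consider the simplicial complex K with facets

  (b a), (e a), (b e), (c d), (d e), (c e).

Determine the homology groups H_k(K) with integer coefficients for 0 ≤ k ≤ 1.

H_0 = Z,  H_1 = Z^2.

We work with the vertex ordering a < b < c < d < e. The simplices of K, each written with vertices in increasing order, are:

  0-simplices (5): a, b, c, d, e
  1-simplices (6): ab, ae, be, cd, ce, de

so the chain groups are C_0 ≅ Z^5, C_1 ≅ Z^6.

∂_1: C_1 → C_0 sends each edge [p,q] (with p < q) to q − p.
As a 5×6 matrix over Z this has rank 4, with invariant factors (1,1,1,1).

From H_k ≅ ker(∂_k) / im(∂_{k+1}) we obtain:

  H_0: rank C_0 − rank ∂_1 = 5 − 4 = 1, and the invariant factors of ∂_1 are all 1, so H_0 ≅ Z.
  H_1: rank ker ∂_1 − rank ∂_2 = (6 − 4) − 0 = 2, and there is no ∂_2, so H_1 ≅ Z^2.

As a check, the Euler characteristic is 5 − 6 = -1, which agrees with 1 − 2 = -1.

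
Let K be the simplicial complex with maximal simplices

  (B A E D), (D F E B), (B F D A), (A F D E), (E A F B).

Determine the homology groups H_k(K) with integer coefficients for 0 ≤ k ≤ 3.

H_0 ≅ Z,  H_1 = 0,  H_2 = 0,  H_3 ≅ Z.

Order the vertices as A < B < D < E < F. Listing each simplex with vertices in this order, K has dimension 3 with simplices:

  0-simplices (5): A, B, D, E, F
  1-simplices (10): AB, AD, AE, AF, BD, BE, BF, DE, DF, EF
  2-simplices (10): ABD, ABE, ABF, ADE, ADF, AEF, BDE, BDF, BEF, DEF
  3-simplices (5): ABDE, ABDF, ABEF, ADEF, BDEF

giving chain groups C_0 ≅ Z^5, C_1 ≅ Z^10, C_2 ≅ Z^10, C_3 ≅ Z^5.

∂_1: C_1 → C_0 is given by ∂[p,q] = [q] − [p].
This gives a 5×10 integer matrix of rank 4; reducing to Smith normal form yields diagonal entries (1,1,1,1).

The boundary map ∂_2: C_2 → C_1 acts by ∂[p,q,r] = [q,r] − [p,r] + [p,q]. For instance
  ∂DEF = EF − DF + DE,
  ∂ADE = DE − AE + AD.
This gives a 10×10 integer matrix of rank 6; reducing to Smith normal form yields diagonal entries (1,1,1,1,1,1).

The boundary map ∂_3: C_3 → C_2 sends each 3-simplex σ to the alternating sum Σ_i (−1)^i (σ with its i-th vertex removed). For instance
  ∂ADEF = DEF − AEF + ADF − ADE,
  ∂ABEF = BEF − AEF + ABF − ABE.
This gives a 10×5 integer matrix of rank 4; reducing to Smith normal form yields diagonal entries (1,1,1,1).

Reading off H_k = ker ∂_k / im ∂_{k+1}:

  H_0: rank C_0 − rank ∂_1 = 5 − 4 = 1, and the invariant factors of ∂_1 are all 1, so H_0 = Z.
  H_1: rank ker ∂_1 − rank ∂_2 = (10 − 4) − 6 = 0, and the invariant factors of ∂_2 are all 1, so H_1 = 0.
  H_2: rank ker ∂_2 − rank ∂_3 = (10 − 6) − 4 = 0, and the invariant factors of ∂_3 are all 1, so H_2 = 0.
  H_3: rank ker ∂_3 − rank ∂_4 = (5 − 4) − 0 = 1, and there is no ∂_4, so H_3 = Z.

As a check, the Euler characteristic is 5 − 10 + 10 − 5 = 0, which agrees with 1 − 0 + 0 − 1 = 0.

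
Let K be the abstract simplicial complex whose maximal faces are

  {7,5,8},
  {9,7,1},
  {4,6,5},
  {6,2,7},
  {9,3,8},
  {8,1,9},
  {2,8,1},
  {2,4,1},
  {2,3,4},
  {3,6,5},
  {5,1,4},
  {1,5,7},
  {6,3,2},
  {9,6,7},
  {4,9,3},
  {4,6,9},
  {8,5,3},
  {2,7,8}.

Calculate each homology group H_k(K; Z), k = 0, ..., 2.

H_0 = Z,  H_1 = Z × Z/2,  H_2 = 0.

Order the vertices as 1 < 2 < 3 < 4 < 5 < 6 < 7 < 8 < 9. Listing each simplex with vertices in this order, K has dimension 2 with simplices:

  0-simplices (9): [1], [2], [3], [4], [5], [6], [7], [8], [9]
  1-simplices (27): (27 of them)
  2-simplices (18): [1,2,4], [1,2,8], [1,4,5], [1,5,7], [1,7,9], [1,8,9], [2,3,4], [2,3,6], [2,6,7], [2,7,8], [3,4,9], [3,5,6], [3,5,8], [3,8,9], [4,5,6], [4,6,9], [5,7,8], [6,7,9]

so the chain groups are C_0 ≅ Z^9, C_1 ≅ Z^27, C_2 ≅ Z^18.

The boundary map ∂_1: C_1 → C_0 sends each edge [p,q] (with p < q) to q − p. For instance
  ∂[1,2] = [2] − [1].
The 9×27 boundary matrix has rank 8 and Smith normal form diag(1,1,1,1,1,1,1,1).

The boundary map ∂_2: C_2 → C_1 maps a triangle to the signed sum of its edges. For instance
  ∂[3,5,6] = [5,6] − [3,6] + [3,5],
  ∂[1,4,5] = [4,5] − [1,5] + [1,4].
The 27×18 boundary matrix has rank 18 and Smith normal form diag(1,1,1,1,1,1,1,1,1,1,1,1,1,1,1,1,1,2).

Reading off H_k = ker ∂_k / im ∂_{k+1}:

  H_0: rank C_0 − rank ∂_1 = 9 − 8 = 1, and the invariant factors of ∂_1 are all 1, so H_0 = Z.
  H_1: rank ker ∂_1 − rank ∂_2 = (27 − 8) − 18 = 1, and ∂_2 has invariant factor 2 > 1, so H_1 = Z × Z/2.
  H_2: rank ker ∂_2 − rank ∂_3 = (18 − 18) − 0 = 0, and there is no ∂_3, so H_2 = 0.

As a check, the Euler characteristic is 9 − 27 + 18 = 0, which agrees with 1 − 1 + 0 = 0.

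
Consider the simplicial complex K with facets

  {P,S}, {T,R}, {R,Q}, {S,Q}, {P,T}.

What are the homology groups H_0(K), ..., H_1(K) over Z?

Take the total order P < Q < R < S < T on the vertex set. Then K (dimension 1) consists of the simplices:

  0-simplices (5): P, Q, R, S, T
  1-simplices (5): PS, PT, QR, QS, RT

Hence C_0 ≅ Z^5, C_1 ≅ Z^5.

∂_1: C_1 → C_0 sends each edge [p,q] (with p < q) to q − p.
As a 5×5 matrix over Z this has rank 4, with invariant factors (1,1,1,1).

Now H_k = ker ∂_k / im ∂_{k+1}, so:

  H_0: rank C_0 − rank ∂_1 = 5 − 4 = 1, and the invariant factors of ∂_1 are all 1, so H_0 = Z.
  H_1: rank ker ∂_1 − rank ∂_2 = (5 − 4) − 0 = 1, and there is no ∂_2, so H_1 = Z.

H_0 = Z,  H_1 = Z.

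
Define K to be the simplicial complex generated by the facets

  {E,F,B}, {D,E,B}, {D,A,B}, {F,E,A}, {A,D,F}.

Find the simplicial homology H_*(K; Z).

We work with the vertex ordering A < B < D < E < F. The simplices of K, each written with vertices in increasing order, are:

  0-simplices (5): A, B, D, E, F
  1-simplices (10): AB, AD, AE, AF, BD, BE, BF, DE, DF, EF
  2-simplices (5): ABD, ADF, AEF, BDE, BEF

giving chain groups C_0 ≅ Z^5, C_1 ≅ Z^10, C_2 ≅ Z^5.

∂_1: C_1 → C_0 maps an edge to its endpoints' difference, ∂[p,q] = q − p. For instance
  ∂AF = F − A.
As a 5×10 matrix over Z this has rank 4, with invariant factors (1,1,1,1).

∂_2: C_2 → C_1 acts by ∂[p,q,r] = [q,r] − [p,r] + [p,q]. For instance
  ∂ABD = BD − AD + AB,
  ∂ADF = DF − AF + AD.
As a 10×5 matrix over Z this has rank 5, with invariant factors (1,1,1,1,1).

Now H_k = ker ∂_k / im ∂_{k+1}, so:

  H_0: rank C_0 − rank ∂_1 = 5 − 4 = 1, and the invariant factors of ∂_1 are all 1, so H_0 = Z.
  H_1: rank ker ∂_1 − rank ∂_2 = (10 − 4) − 5 = 1, and the invariant factors of ∂_2 are all 1, so H_1 = Z.
  H_2: rank ker ∂_2 − rank ∂_3 = (5 − 5) − 0 = 0, and there is no ∂_3, so H_2 = 0.

H_0 ≅ Z,  H_1 ≅ Z,  H_2 = 0.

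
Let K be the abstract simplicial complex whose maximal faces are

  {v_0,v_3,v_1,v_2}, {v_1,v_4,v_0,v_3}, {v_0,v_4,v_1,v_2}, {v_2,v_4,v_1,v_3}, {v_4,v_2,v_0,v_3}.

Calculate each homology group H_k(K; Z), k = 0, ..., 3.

Order the vertices as v_0 < v_1 < v_2 < v_3 < v_4. Listing each simplex with vertices in this order, K has dimension 3 with simplices:

  0-simplices (5): [v_0], [v_1], [v_2], [v_3], [v_4]
  1-simplices (10): [v_0,v_1], [v_0,v_2], [v_0,v_3], [v_0,v_4], [v_1,v_2], [v_1,v_3], [v_1,v_4], [v_2,v_3], [v_2,v_4], [v_3,v_4]
  2-simplices (10): [v_0,v_1,v_2], [v_0,v_1,v_3], [v_0,v_1,v_4], [v_0,v_2,v_3], [v_0,v_2,v_4], [v_0,v_3,v_4], [v_1,v_2,v_3], [v_1,v_2,v_4], [v_1,v_3,v_4], [v_2,v_3,v_4]
  3-simplices (5): [v_0,v_1,v_2,v_3], [v_0,v_1,v_2,v_4], [v_0,v_1,v_3,v_4], [v_0,v_2,v_3,v_4], [v_1,v_2,v_3,v_4]

Hence C_0 ≅ Z^5, C_1 ≅ Z^10, C_2 ≅ Z^10, C_3 ≅ Z^5.

∂_1: C_1 → C_0 is given by ∂[p,q] = [q] − [p]. For instance
  ∂[v_2,v_3] = [v_3] − [v_2].
The 5×10 boundary matrix has rank 4 and Smith normal form diag(1,1,1,1).

The boundary map ∂_2: C_2 → C_1 maps a triangle to the signed sum of its edges. For instance
  ∂[v_0,v_1,v_3] = [v_1,v_3] − [v_0,v_3] + [v_0,v_1],
  ∂[v_0,v_1,v_2] = [v_1,v_2] − [v_0,v_2] + [v_0,v_1].
As a 10×10 matrix over Z this has rank 6, with invariant factors (1,1,1,1,1,1).

Boundary ∂_3: C_3 → C_2 sends each 3-simplex σ to the alternating sum Σ_i (−1)^i (σ with its i-th vertex removed). For instance
  ∂[v_0,v_2,v_3,v_4] = [v_2,v_3,v_4] − [v_0,v_3,v_4] + [v_0,v_2,v_4] − [v_0,v_2,v_3],
  ∂[v_1,v_2,v_3,v_4] = [v_2,v_3,v_4] − [v_1,v_3,v_4] + [v_1,v_2,v_4] − [v_1,v_2,v_3].
This gives a 10×5 integer matrix of rank 4; reducing to Smith normal form yields diagonal entries (1,1,1,1).

Computing H_k = (kernel of ∂_k) / (image of ∂_{k+1}):

  H_0: rank C_0 − rank ∂_1 = 5 − 4 = 1, and the invariant factors of ∂_1 are all 1, so H_0 = Z.
  H_1: rank ker ∂_1 − rank ∂_2 = (10 − 4) − 6 = 0, and the invariant factors of ∂_2 are all 1, so H_1 = 0.
  H_2: rank ker ∂_2 − rank ∂_3 = (10 − 6) − 4 = 0, and the invariant factors of ∂_3 are all 1, so H_2 = 0.
  H_3: rank ker ∂_3 − rank ∂_4 = (5 − 4) − 0 = 1, and there is no ∂_4, so H_3 = Z.

(K is a triangulation of the 3-sphere S^3.)

H_0 = Z,  H_1 = 0,  H_2 = 0,  H_3 = Z.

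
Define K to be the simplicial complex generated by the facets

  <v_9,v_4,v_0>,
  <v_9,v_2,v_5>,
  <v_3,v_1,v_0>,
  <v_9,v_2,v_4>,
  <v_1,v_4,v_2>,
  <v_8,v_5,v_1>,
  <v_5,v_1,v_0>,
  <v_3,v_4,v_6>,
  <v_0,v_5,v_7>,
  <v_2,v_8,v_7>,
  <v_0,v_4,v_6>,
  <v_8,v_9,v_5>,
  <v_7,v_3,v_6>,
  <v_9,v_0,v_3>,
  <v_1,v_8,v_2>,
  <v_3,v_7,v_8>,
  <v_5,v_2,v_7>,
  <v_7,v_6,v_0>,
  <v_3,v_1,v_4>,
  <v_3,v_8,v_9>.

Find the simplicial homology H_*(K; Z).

H_0 ≅ Z,  H_1 ≅ Z ⊕ Z/2,  H_2 = 0.

Take the total order v_0 < v_1 < v_2 < v_3 < v_4 < v_5 < v_6 < v_7 < v_8 < v_9 on the vertex set. Then K (dimension 2) consists of the simplices:

  0-simplices (10): [v_0], [v_1], [v_2], [v_3], [v_4], [v_5], [v_6], [v_7], [v_8], [v_9]
  1-simplices (30): (30 of them)
  2-simplices (20): (20 of them)

Hence C_0 ≅ Z^10, C_1 ≅ Z^30, C_2 ≅ Z^20.

∂_1: C_1 → C_0 sends each edge [p,q] (with p < q) to q − p.
This gives a 10×30 integer matrix of rank 9; reducing to Smith normal form yields diagonal entries (1,1,1,1,1,1,1,1,1).

Boundary ∂_2: C_2 → C_1 sends each 2-simplex [p,q,r] to [q,r] − [p,r] + [p,q]. For instance
  ∂[v_0,v_4,v_9] = [v_4,v_9] − [v_0,v_9] + [v_0,v_4],
  ∂[v_2,v_5,v_9] = [v_5,v_9] − [v_2,v_9] + [v_2,v_5].
This gives a 30×20 integer matrix of rank 20; reducing to Smith normal form yields diagonal entries (1,1,1,1,1,1,1,1,1,1,1,1,1,1,1,1,1,1,1,2).

From H_k ≅ ker(∂_k) / im(∂_{k+1}) we obtain:

  H_0: rank C_0 − rank ∂_1 = 10 − 9 = 1, and the invariant factors of ∂_1 are all 1, so H_0 ≅ Z.
  H_1: rank ker ∂_1 − rank ∂_2 = (30 − 9) − 20 = 1, and ∂_2 has invariant factor 2 > 1, so H_1 ≅ Z ⊕ Z/2.
  H_2: rank ker ∂_2 − rank ∂_3 = (20 − 20) − 0 = 0, and there is no ∂_3, so H_2 ≅ 0.

As a check, the Euler characteristic is 10 − 30 + 20 = 0, which agrees with 1 − 1 + 0 = 0.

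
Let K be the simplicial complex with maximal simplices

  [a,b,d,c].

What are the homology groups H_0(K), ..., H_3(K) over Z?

H_0 ≅ Z,  H_1 = 0,  H_2 = 0,  H_3 = 0.

K has 4 vertices, 6 edges, 4 triangles, 1 3-simplex.
rank ∂_0 = 0, rank ∂_1 = 3 ⇒ b_0 = 4 − 0 − 3 = 1; all invariant factors of ∂_1 are 1 so no torsion. So H_0 = Z.
rank ∂_1 = 3, rank ∂_2 = 3 ⇒ b_1 = 6 − 3 − 3 = 0; all invariant factors of ∂_2 are 1 so no torsion. So H_1 = 0.
rank ∂_2 = 3, rank ∂_3 = 1 ⇒ b_2 = 4 − 3 − 1 = 0; all invariant factors of ∂_3 are 1 so no torsion. So H_2 = 0.
rank ∂_3 = 1, rank ∂_4 = 0 ⇒ b_3 = 1 − 1 − 0 = 0. So H_3 = 0.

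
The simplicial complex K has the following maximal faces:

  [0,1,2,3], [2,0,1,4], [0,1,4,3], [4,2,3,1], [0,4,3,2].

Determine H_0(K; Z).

H_0 = Z.

Take the total order 0 < 1 < 2 < 3 < 4 on the vertex set. Then K (dimension 3) consists of the simplices:

  0-simplices (5): [0], [1], [2], [3], [4]
  1-simplices (10): [0,1], [0,2], [0,3], [0,4], [1,2], [1,3], [1,4], [2,3], [2,4], [3,4]
  2-simplices (10): [0,1,2], [0,1,3], [0,1,4], [0,2,3], [0,2,4], [0,3,4], [1,2,3], [1,2,4], [1,3,4], [2,3,4]
  3-simplices (5): [0,1,2,3], [0,1,2,4], [0,1,3,4], [0,2,3,4], [1,2,3,4]

giving chain groups C_0 ≅ Z^5, C_1 ≅ Z^10, C_2 ≅ Z^10, C_3 ≅ Z^5.

The boundary map ∂_1: C_1 → C_0 sends each edge [p,q] (with p < q) to q − p.
The 5×10 boundary matrix has rank 4 and Smith normal form diag(1,1,1,1).

The boundary map ∂_2: C_2 → C_1 maps a triangle to the signed sum of its edges. For instance
  ∂[0,1,2] = [1,2] − [0,2] + [0,1],
  ∂[2,3,4] = [3,4] − [2,4] + [2,3].
The 10×10 boundary matrix has rank 6 and Smith normal form diag(1,1,1,1,1,1).

The boundary map ∂_3: C_3 → C_2 sends each 3-simplex σ to the alternating sum Σ_i (−1)^i (σ with its i-th vertex removed). For instance
  ∂[0,1,2,4] = [1,2,4] − [0,2,4] + [0,1,4] − [0,1,2],
  ∂[0,2,3,4] = [2,3,4] − [0,3,4] + [0,2,4] − [0,2,3].
This gives a 10×5 integer matrix of rank 4; reducing to Smith normal form yields diagonal entries (1,1,1,1).

Now H_k = ker ∂_k / im ∂_{k+1}, so:

  H_0: rank C_0 − rank ∂_1 = 5 − 4 = 1, and the invariant factors of ∂_1 are all 1, so H_0 ≅ Z.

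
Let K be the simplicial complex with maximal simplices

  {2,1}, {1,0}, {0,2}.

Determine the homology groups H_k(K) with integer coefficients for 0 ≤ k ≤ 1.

Fix the vertex order 0 < 1 < 2 and write every simplex with vertices in increasing order. Then dim K = 1 and the simplices of K are:

  0-simplices (3): [0], [1], [2]
  1-simplices (3): [0,1], [0,2], [1,2]

giving chain groups C_0 ≅ Z^3, C_1 ≅ Z^3.

Boundary ∂_1: C_1 → C_0 sends each edge [p,q] (with p < q) to q − p. For instance
  ∂[1,2] = [2] − [1].
The resulting 3×3 matrix has rank 2, and its Smith normal form has invariant factors (1,1).

Reading off H_k = ker ∂_k / im ∂_{k+1}:

  H_0: rank C_0 − rank ∂_1 = 3 − 2 = 1, and the invariant factors of ∂_1 are all 1, so H_0 ≅ Z.
  H_1: rank ker ∂_1 − rank ∂_2 = (3 − 2) − 0 = 1, and there is no ∂_2, so H_1 ≅ Z.

H_0 = Z,  H_1 = Z.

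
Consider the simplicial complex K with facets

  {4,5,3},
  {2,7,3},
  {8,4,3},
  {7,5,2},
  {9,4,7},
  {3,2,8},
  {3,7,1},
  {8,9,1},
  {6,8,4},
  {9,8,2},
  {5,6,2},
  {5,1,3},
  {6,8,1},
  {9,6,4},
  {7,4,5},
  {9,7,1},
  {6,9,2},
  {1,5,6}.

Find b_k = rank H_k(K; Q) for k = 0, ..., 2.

b_0 = 1, b_1 = 1, b_2 = 0.

We work with the vertex ordering 1 < 2 < 3 < 4 < 5 < 6 < 7 < 8 < 9. The simplices of K, each written with vertices in increasing order, are:

  0-simplices (9): [1], [2], [3], [4], [5], [6], [7], [8], [9]
  1-simplices (27): (27 of them)
  2-simplices (18): [1,3,5], [1,3,7], [1,5,6], [1,6,8], [1,7,9], [1,8,9], [2,3,7], [2,3,8], [2,5,6], [2,5,7], [2,6,9], [2,8,9], [3,4,5], [3,4,8], [4,5,7], [4,6,8], [4,6,9], [4,7,9]

so the chain groups are C_0 ≅ Z^9, C_1 ≅ Z^27, C_2 ≅ Z^18.

The boundary map ∂_1: C_1 → C_0 sends each edge [p,q] (with p < q) to q − p.
This gives a 9×27 integer matrix of rank 8; reducing to Smith normal form yields diagonal entries (1,1,1,1,1,1,1,1).

∂_2: C_2 → C_1 acts by ∂[p,q,r] = [q,r] − [p,r] + [p,q]. For instance
  ∂[1,3,5] = [3,5] − [1,5] + [1,3],
  ∂[4,6,8] = [6,8] − [4,8] + [4,6].
This gives a 27×18 integer matrix of rank 18; reducing to Smith normal form yields diagonal entries (1,1,1,1,1,1,1,1,1,1,1,1,1,1,1,1,1,2).

Now H_k = ker ∂_k / im ∂_{k+1}, so:

  H_0: rank C_0 − rank ∂_1 = 9 − 8 = 1, and the invariant factors of ∂_1 are all 1, so H_0 = Z.
  H_1: rank ker ∂_1 − rank ∂_2 = (27 − 8) − 18 = 1, and ∂_2 has invariant factor 2 > 1, so H_1 = Z ⊕ Z/2.
  H_2: rank ker ∂_2 − rank ∂_3 = (18 − 18) − 0 = 0, and there is no ∂_3, so H_2 = 0.

(K is a triangulation of the Klein bottle.)

Hence the Betti numbers are b_0 = 1, b_1 = 1, b_2 = 0.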